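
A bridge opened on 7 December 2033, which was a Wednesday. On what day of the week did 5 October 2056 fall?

Thursday

From December 7, 2033 to December 7, 2055: 22 years, of which 5 contain a Feb 29 — 17×365 + 5×366 = 8035 days.
December 2055: 31 − 7 = 24 days remain.
Then 9 full months totalling 274 days.
October 1–5, 2056: 5 days.
Residual: 303 days.
Total: 8338 days.
8338 mod 7 = 1, so 1 day after Wednesday is Thursday.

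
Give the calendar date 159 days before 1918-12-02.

1918-06-26

Count 159 days before December 2, 1918:
June 1918: 30 − 26 = 4 days remain.
Then July (31), August (31), September (30), October (31), November (30): 31 + 31 + 30 + 31 + 30 = 153 days.
December 1–2, 1918: 2 days.
Total: 4 + 153 + 2 = 159 days.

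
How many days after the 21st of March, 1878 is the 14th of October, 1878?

March 1878: 31 − 21 = 10 days remain.
Then April (30), May (31), June (30), July (31), August (31), September (30): 30 + 31 + 30 + 31 + 31 + 30 = 183 days.
October 1–14, 1878: 14 days.
Total: 10 + 183 + 14 = 207 days.

207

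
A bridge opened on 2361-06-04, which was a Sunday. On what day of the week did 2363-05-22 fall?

Wednesday

Day-of-year of June 4, 2361: 155.
Day-of-year of May 22, 2363: 142.
2361 has 365 days, so 365 − 155 = 210 days remain in 2361.
Full years: 2362: 365. Sum = 365.
Total: 210 + 365 + 142 = 717 days.
717 mod 7 = 3, so 3 days after Sunday is Wednesday.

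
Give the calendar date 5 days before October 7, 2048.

October 2, 2048

Count 5 days before October 7, 2048:
Within October 2048: 7 − 2 = 5 days.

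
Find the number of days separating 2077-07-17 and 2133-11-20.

From July 17, 2077 to July 17, 2133: 56 years, of which 13 contain a Feb 29 — 43×365 + 13×366 = 20453 days.
(2100 is not a leap year (divisible by 100 but not 400).)
July 2133: 31 − 17 = 14 days remain.
Then August (31), September (30), October (31): 31 + 30 + 31 = 92 days.
November 1–20, 2133: 20 days.
Residual: 126 days.
Total: 20579 days.

20579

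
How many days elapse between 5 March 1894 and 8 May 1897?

1160

March 5, 1894 → March 5, 1895: 365 days.
March 5, 1895 → March 5, 1896: 366 days (1896 is a leap year).
March 5, 1896 → March 5, 1897: 365 days.
March 1897: 31 − 5 = 26 days remain.
Then April (30): 30 days.
May 1–8, 1897: 8 days.
Residual: 64 days.
Total: 1160 days.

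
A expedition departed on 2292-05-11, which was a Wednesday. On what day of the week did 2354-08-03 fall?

Tuesday

From May 11, 2292 to May 11, 2354: 62 years, of which 14 contain a Feb 29 — 48×365 + 14×366 = 22644 days.
(2300 is not a leap year (divisible by 100 but not 400).)
May 2354: 31 − 11 = 20 days remain.
Then June (30), July (31): 30 + 31 = 61 days.
August 1–3, 2354: 3 days.
Residual: 84 days.
Total: 22728 days.
22728 mod 7 = 6, so 6 days after Wednesday is Tuesday.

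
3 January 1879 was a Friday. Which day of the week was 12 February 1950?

Sunday

From January 3, 1879 to January 3, 1950: 71 years, of which 17 contain a Feb 29 — 54×365 + 17×366 = 25932 days.
(1900 is not a leap year (divisible by 100 but not 400).)
January 1950: 31 − 3 = 28 days remain.
February 1–12, 1950: 12 days (1950 is not a leap year).
Residual: 40 days.
Total: 25972 days.
25972 mod 7 = 2, so 2 days after Friday is Sunday.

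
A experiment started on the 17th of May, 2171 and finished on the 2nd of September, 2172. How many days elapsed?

May 2171: 31 − 17 = 14 days remain.
Then 15 full months totalling 458 days.
September 1–2, 2172: 2 days.
Total: 14 + 458 + 2 = 474 days.

474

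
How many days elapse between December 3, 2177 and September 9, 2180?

Day-of-year of December 3, 2177: 337.
Day-of-year of September 9, 2180: 253.
2177 has 365 days, so 365 − 337 = 28 days remain in 2177.
Full years: 2178: 365; 2179: 365. Sum = 730.
Total: 28 + 730 + 253 = 1011 days.

1011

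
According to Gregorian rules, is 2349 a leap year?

No

2349 is not a leap year.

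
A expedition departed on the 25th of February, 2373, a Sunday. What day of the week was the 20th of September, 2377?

February 25, 2373 → February 25, 2374: 365 days.
February 25, 2374 → February 25, 2375: 365 days.
February 25, 2375 → February 25, 2376: 365 days.
February 25, 2376 → February 25, 2377: 366 days (2376 is a leap year).
February 2377: 28 − 25 = 3 days remain (2377 is not a leap year, so February has 28 days).
Then March (31), April (30), May (31), June (30), July (31), August (31): 31 + 30 + 31 + 30 + 31 + 31 = 184 days.
September 1–20, 2377: 20 days.
Residual: 207 days.
Total: 1668 days.
1668 mod 7 = 2, so 2 days after Sunday is Tuesday.

Tuesday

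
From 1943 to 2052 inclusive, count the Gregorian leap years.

Years divisible by 4: 1944, 1948, …, 2052 — 28 in all.
2000 is divisible by 400, so still leap.
No century exceptions apply. Count: 28.

28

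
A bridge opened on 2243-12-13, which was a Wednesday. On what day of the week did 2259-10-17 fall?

From December 13, 2243 to December 13, 2258: 15 years, of which 4 contain a Feb 29 — 11×365 + 4×366 = 5479 days.
December 2258: 31 − 13 = 18 days remain.
Then 9 full months totalling 273 days.
October 1–17, 2259: 17 days.
Residual: 308 days.
Total: 5787 days.
5787 mod 7 = 5, so 5 days after Wednesday is Monday.

Monday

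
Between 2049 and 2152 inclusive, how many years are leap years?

Years divisible by 4: 2052, 2056, …, 2152 — 26 in all.
Of these, 2100 is divisible by 100 but not 400, so not leap.
Leap years: 26 − 1 = 25.

25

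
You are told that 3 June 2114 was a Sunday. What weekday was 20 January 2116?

June 3, 2114 → June 3, 2115: 365 days.
June 2115: 30 − 3 = 27 days remain.
Then July (31), August (31), September (30), October (31), November (30), December (31): 31 + 31 + 30 + 31 + 30 + 31 = 184 days.
January 1–20, 2116: 20 days.
Residual: 231 days.
Total: 596 days.
596 mod 7 = 1, so 1 day after Sunday is Monday.

Monday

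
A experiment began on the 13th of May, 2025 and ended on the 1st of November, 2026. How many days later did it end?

Day-of-year of May 13, 2025: 133.
Day-of-year of November 1, 2026: 305.
2025 has 365 days, so 365 − 133 = 232 days remain in 2025.
Total: 232 + 305 = 537 days.

537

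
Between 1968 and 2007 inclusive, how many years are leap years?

Years divisible by 4 in [1968, 2007]: 1968, 1972, 1976, 1980, 1984, 1988, 1992, 1996, 2000, 2004.
2000 is divisible by 400, so still leap.
No century exceptions apply. Count: 10.

10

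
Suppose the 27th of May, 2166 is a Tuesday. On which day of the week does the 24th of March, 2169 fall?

Friday

May 27, 2166 → May 27, 2167: 365 days.
May 27, 2167 → May 27, 2168: 366 days (2168 is a leap year).
May 2168: 31 − 27 = 4 days remain.
Then 9 full months totalling 273 days.
March 1–24, 2169: 24 days.
Residual: 301 days.
Total: 1032 days.
1032 mod 7 = 3, so 3 days after Tuesday is Friday.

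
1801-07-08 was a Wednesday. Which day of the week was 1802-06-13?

July 1801: 31 − 8 = 23 days remain.
Then 10 full months totalling 304 days.
June 1–13, 1802: 13 days.
Total: 23 + 304 + 13 = 340 days.
340 mod 7 = 4, so 4 days after Wednesday is Sunday.

Sunday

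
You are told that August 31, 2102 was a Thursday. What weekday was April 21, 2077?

Count forward from the earlier date (April 21, 2077) to the later (August 31, 2102):
Day-of-year of April 21, 2077: 111.
Day-of-year of August 31, 2102: 243.
2077 has 365 days, so 365 − 111 = 254 days remain in 2077.
Full years 2078–2101: 19 common + 5 leap = 19×365 + 5×366 = 8765 days.
Total: 254 + 8765 + 243 = 9262 days.
9262 mod 7 = 1, so 1 day before Thursday is Wednesday.

Wednesday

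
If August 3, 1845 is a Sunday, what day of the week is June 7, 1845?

Saturday

Count forward from the earlier date (June 7, 1845) to the later (August 3, 1845):
June 1845: 30 − 7 = 23 days remain.
Then July (31): 31 days.
August 1–3, 1845: 3 days.
Total: 23 + 31 + 3 = 57 days.
57 mod 7 = 1, so 1 day before Sunday is Saturday.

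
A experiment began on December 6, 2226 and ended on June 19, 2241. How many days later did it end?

5309

From December 6, 2226 to December 6, 2240: 14 years, of which 4 contain a Feb 29 — 10×365 + 4×366 = 5114 days.
December 2240: 31 − 6 = 25 days remain.
Then January (31), February 2241 (28), March (31), April (30), May (31): 31 + 28 + 31 + 30 + 31 = 151 days.
June 1–19, 2241: 19 days.
Residual: 195 days.
Total: 5309 days.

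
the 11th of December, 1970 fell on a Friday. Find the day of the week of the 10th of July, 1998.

Friday

Day-of-year of December 11, 1970: 345.
Day-of-year of July 10, 1998: 191.
1970 has 365 days, so 365 − 345 = 20 days remain in 1970.
Full years 1971–1997: 20 common + 7 leap = 20×365 + 7×366 = 9862 days.
Total: 20 + 9862 + 191 = 10073 days.
10073 is a multiple of 7, so the 10th of July, 1998 falls on the same weekday: Friday.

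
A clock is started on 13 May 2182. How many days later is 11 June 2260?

28518

From May 13, 2182 to May 13, 2260: 78 years, of which 19 contain a Feb 29 — 59×365 + 19×366 = 28489 days.
(2200 is not a leap year (divisible by 100 but not 400).)
May 2260: 31 − 13 = 18 days remain.
June 1–11, 2260: 11 days.
Residual: 29 days.
Total: 28518 days.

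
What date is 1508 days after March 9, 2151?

April 25, 2155

Count 1508 days after March 9, 2151:
March 9, 2151 → March 9, 2152: 366 days (2152 is a leap year).
March 9, 2152 → March 9, 2153: 365 days.
March 9, 2153 → March 9, 2154: 365 days.
March 9, 2154 → March 9, 2155: 365 days.
March 2155: 31 − 9 = 22 days remain.
April 1–25, 2155: 25 days.
Residual: 47 days.
Total: 1508 days.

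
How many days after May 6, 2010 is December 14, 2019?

3509

Day-of-year of May 6, 2010: 126.
Day-of-year of December 14, 2019: 348.
2010 has 365 days, so 365 − 126 = 239 days remain in 2010.
Full years 2011–2018: 6 common + 2 leap = 6×365 + 2×366 = 2922 days.
Total: 239 + 2922 + 348 = 3509 days.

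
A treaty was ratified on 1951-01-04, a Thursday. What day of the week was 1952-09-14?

Day-of-year of January 4, 1951: 4.
Day-of-year of September 14, 1952: 258.
1951 has 365 days, so 365 − 4 = 361 days remain in 1951.
Total: 361 + 258 = 619 days.
619 mod 7 = 3, so 3 days after Thursday is Sunday.

Sunday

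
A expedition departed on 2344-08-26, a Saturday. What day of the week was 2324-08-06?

Count forward from the earlier date (August 6, 2324) to the later (August 26, 2344):
Day-of-year of August 6, 2324: 219.
Day-of-year of August 26, 2344: 239.
2324 has 366 days, so 366 − 219 = 147 days remain in 2324.
Full years 2325–2343: 15 common + 4 leap = 15×365 + 4×366 = 6939 days.
Total: 147 + 6939 + 239 = 7325 days.
7325 mod 7 = 3, so 3 days before Saturday is Wednesday.

Wednesday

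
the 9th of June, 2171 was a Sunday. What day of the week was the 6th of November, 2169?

Monday

Count forward from the earlier date (November 6, 2169) to the later (June 9, 2171):
Day-of-year of November 6, 2169: 310.
Day-of-year of June 9, 2171: 160.
2169 has 365 days, so 365 − 310 = 55 days remain in 2169.
Full years: 2170: 365. Sum = 365.
Total: 55 + 365 + 160 = 580 days.
580 mod 7 = 6, so 6 days before Sunday is Monday.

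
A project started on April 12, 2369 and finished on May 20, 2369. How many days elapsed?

38

April 2369: 30 − 12 = 18 days remain.
May 1–20, 2369: 20 days.
Total: 18 + 20 = 38 days.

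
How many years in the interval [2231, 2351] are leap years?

29

Years divisible by 4: 2232, 2236, …, 2348 — 30 in all.
Of these, 2300 is divisible by 100 but not 400, so not leap.
Leap years: 30 − 1 = 29.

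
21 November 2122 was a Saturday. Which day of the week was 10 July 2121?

Thursday

Count forward from the earlier date (July 10, 2121) to the later (November 21, 2122):
July 2121: 31 − 10 = 21 days remain.
Then 15 full months totalling 457 days.
November 1–21, 2122: 21 days.
Total: 21 + 457 + 21 = 499 days.
499 mod 7 = 2, so 2 days before Saturday is Thursday.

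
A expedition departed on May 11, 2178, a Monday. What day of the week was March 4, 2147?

Saturday

Count forward from the earlier date (March 4, 2147) to the later (May 11, 2178):
Day-of-year of March 4, 2147: 63.
Day-of-year of May 11, 2178: 131.
2147 has 365 days, so 365 − 63 = 302 days remain in 2147.
Full years 2148–2177: 22 common + 8 leap = 22×365 + 8×366 = 10958 days.
Total: 302 + 10958 + 131 = 11391 days.
11391 mod 7 = 2, so 2 days before Monday is Saturday.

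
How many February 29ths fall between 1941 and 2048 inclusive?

27

Years divisible by 4: 1944, 1948, …, 2048 — 27 in all.
2000 is divisible by 400, so still leap.
No century exceptions apply. Count: 27.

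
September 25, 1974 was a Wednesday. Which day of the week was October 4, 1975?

September 1974: 30 − 25 = 5 days remain.
Then 12 full months totalling 365 days.
October 1–4, 1975: 4 days.
Total: 5 + 365 + 4 = 374 days.
374 mod 7 = 3, so 3 days after Wednesday is Saturday.

Saturday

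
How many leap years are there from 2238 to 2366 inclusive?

31

Years divisible by 4: 2240, 2244, …, 2364 — 32 in all.
Of these, 2300 is divisible by 100 but not 400, so not leap.
Leap years: 32 − 1 = 31.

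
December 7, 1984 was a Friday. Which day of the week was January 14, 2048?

Tuesday

Day-of-year of December 7, 1984: 342.
Day-of-year of January 14, 2048: 14.
1984 has 366 days, so 366 − 342 = 24 days remain in 1984.
Full years 1985–2047: 48 common + 15 leap = 48×365 + 15×366 = 23010 days.
Total: 24 + 23010 + 14 = 23048 days.
23048 mod 7 = 4, so 4 days after Friday is Tuesday.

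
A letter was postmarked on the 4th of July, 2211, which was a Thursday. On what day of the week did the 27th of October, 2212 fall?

Tuesday

Day-of-year of July 4, 2211: 185.
Day-of-year of October 27, 2212: 301.
2211 has 365 days, so 365 − 185 = 180 days remain in 2211.
Total: 180 + 301 = 481 days.
481 mod 7 = 5, so 5 days after Thursday is Tuesday.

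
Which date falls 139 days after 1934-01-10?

1934-05-29

Count 139 days after January 10, 1934:
January 1934: 31 − 10 = 21 days remain.
Then February 1934 (28), March (31), April (30): 28 + 31 + 30 = 89 days.
May 1–29, 1934: 29 days.
Total: 21 + 89 + 29 = 139 days.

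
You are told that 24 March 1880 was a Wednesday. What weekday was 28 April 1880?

March 1880: 31 − 24 = 7 days remain.
April 1–28, 1880: 28 days.
Total: 7 + 28 = 35 days.
35 is a multiple of 7, so 28 April 1880 falls on the same weekday: Wednesday.

Wednesday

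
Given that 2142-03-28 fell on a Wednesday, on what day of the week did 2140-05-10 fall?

Count forward from the earlier date (May 10, 2140) to the later (March 28, 2142):
May 10, 2140 → May 10, 2141: 365 days.
May 2141: 31 − 10 = 21 days remain.
Then 9 full months totalling 273 days.
March 1–28, 2142: 28 days.
Residual: 322 days.
Total: 687 days.
687 mod 7 = 1, so 1 day before Wednesday is Tuesday.

Tuesday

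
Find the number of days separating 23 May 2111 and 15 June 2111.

May 2111: 31 − 23 = 8 days remain.
June 1–15, 2111: 15 days.
Total: 8 + 15 = 23 days.

23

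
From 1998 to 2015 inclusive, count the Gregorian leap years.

Years divisible by 4 in [1998, 2015]: 2000, 2004, 2008, 2012.
2000 is divisible by 400, so still leap.
No century exceptions apply. Count: 4.

4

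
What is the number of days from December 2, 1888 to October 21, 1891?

1053

Day-of-year of December 2, 1888: 337.
Day-of-year of October 21, 1891: 294.
1888 has 366 days, so 366 − 337 = 29 days remain in 1888.
Full years: 1889: 365; 1890: 365. Sum = 730.
Total: 29 + 730 + 294 = 1053 days.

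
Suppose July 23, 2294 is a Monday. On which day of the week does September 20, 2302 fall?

Saturday

From July 23, 2294 to July 23, 2302: 8 years, of which 1 contains a Feb 29 — 7×365 + 1×366 = 2921 days.
(2300 is not a leap year (divisible by 100 but not 400).)
July 2302: 31 − 23 = 8 days remain.
Then August (31): 31 days.
September 1–20, 2302: 20 days.
Residual: 59 days.
Total: 2980 days.
2980 mod 7 = 5, so 5 days after Monday is Saturday.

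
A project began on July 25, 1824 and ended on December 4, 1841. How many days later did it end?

Day-of-year of July 25, 1824: 207.
Day-of-year of December 4, 1841: 338.
1824 has 366 days, so 366 − 207 = 159 days remain in 1824.
Full years 1825–1840: 12 common + 4 leap = 12×365 + 4×366 = 5844 days.
Total: 159 + 5844 + 338 = 6341 days.

6341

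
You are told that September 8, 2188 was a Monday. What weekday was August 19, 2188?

Tuesday

Count forward from the earlier date (August 19, 2188) to the later (September 8, 2188):
August 2188: 31 − 19 = 12 days remain.
September 1–8, 2188: 8 days.
Total: 12 + 8 = 20 days.
20 mod 7 = 6, so 6 days before Monday is Tuesday.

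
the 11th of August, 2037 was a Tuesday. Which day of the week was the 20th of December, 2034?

Count forward from the earlier date (December 20, 2034) to the later (August 11, 2037):
Day-of-year of December 20, 2034: 354.
Day-of-year of August 11, 2037: 223.
2034 has 365 days, so 365 − 354 = 11 days remain in 2034.
Full years: 2035: 365; 2036: 366. Sum = 731.
Total: 11 + 731 + 223 = 965 days.
965 mod 7 = 6, so 6 days before Tuesday is Wednesday.

Wednesday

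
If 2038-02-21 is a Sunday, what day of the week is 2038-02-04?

Count forward from the earlier date (February 4, 2038) to the later (February 21, 2038):
Within February 2038: 21 − 4 = 17 days.
17 mod 7 = 3, so 3 days before Sunday is Thursday.

Thursday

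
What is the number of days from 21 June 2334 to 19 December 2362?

10408

Day-of-year of June 21, 2334: 172.
Day-of-year of December 19, 2362: 353.
2334 has 365 days, so 365 − 172 = 193 days remain in 2334.
Full years 2335–2361: 20 common + 7 leap = 20×365 + 7×366 = 9862 days.
Total: 193 + 9862 + 353 = 10408 days.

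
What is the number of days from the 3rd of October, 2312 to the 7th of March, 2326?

Day-of-year of October 3, 2312: 277.
Day-of-year of March 7, 2326: 66.
2312 has 366 days, so 366 − 277 = 89 days remain in 2312.
Full years 2313–2325: 10 common + 3 leap = 10×365 + 3×366 = 4748 days.
Total: 89 + 4748 + 66 = 4903 days.

4903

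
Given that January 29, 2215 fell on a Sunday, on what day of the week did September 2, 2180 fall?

Count forward from the earlier date (September 2, 2180) to the later (January 29, 2215):
From September 2, 2180 to September 2, 2214: 34 years, of which 7 contain a Feb 29 — 27×365 + 7×366 = 12417 days.
(2200 is not a leap year (divisible by 100 but not 400).)
September 2214: 30 − 2 = 28 days remain.
Then October (31), November (30), December (31): 31 + 30 + 31 = 92 days.
January 1–29, 2215: 29 days.
Residual: 149 days.
Total: 12566 days.
12566 mod 7 = 1, so 1 day before Sunday is Saturday.

Saturday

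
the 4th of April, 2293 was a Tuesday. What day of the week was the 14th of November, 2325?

Saturday

Day-of-year of April 4, 2293: 94.
Day-of-year of November 14, 2325: 318.
2293 has 365 days, so 365 − 94 = 271 days remain in 2293.
Full years 2294–2324: 24 common + 7 leap = 24×365 + 7×366 = 11322 days.
Total: 271 + 11322 + 318 = 11911 days.
11911 mod 7 = 4, so 4 days after Tuesday is Saturday.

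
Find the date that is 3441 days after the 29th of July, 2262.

the 30th of December, 2271

Count 3441 days after July 29, 2262:
Day-of-year of July 29, 2262: 210.
Day-of-year of December 30, 2271: 364.
2262 has 365 days, so 365 − 210 = 155 days remain in 2262.
Full years 2263–2270: 6 common + 2 leap = 6×365 + 2×366 = 2922 days.
Total: 155 + 2922 + 364 = 3441 days.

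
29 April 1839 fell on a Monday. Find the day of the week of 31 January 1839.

Thursday

Count forward from the earlier date (January 31, 1839) to the later (April 29, 1839):
January 1839: 31 − 31 = 0 days remain.
Then February 1839 (28), March (31): 28 + 31 = 59 days.
April 1–29, 1839: 29 days.
Total: 0 + 59 + 29 = 88 days.
88 mod 7 = 4, so 4 days before Monday is Thursday.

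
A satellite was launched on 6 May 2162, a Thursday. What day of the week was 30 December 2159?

Sunday

Count forward from the earlier date (December 30, 2159) to the later (May 6, 2162):
Day-of-year of December 30, 2159: 364.
Day-of-year of May 6, 2162: 126.
2159 has 365 days, so 365 − 364 = 1 days remain in 2159.
Full years: 2160: 366; 2161: 365. Sum = 731.
Total: 1 + 731 + 126 = 858 days.
858 mod 7 = 4, so 4 days before Thursday is Sunday.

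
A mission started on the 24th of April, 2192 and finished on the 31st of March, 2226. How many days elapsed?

12393

From April 24, 2192 to April 24, 2225: 33 years, of which 7 contain a Feb 29 — 26×365 + 7×366 = 12052 days.
(2200 is not a leap year (divisible by 100 but not 400).)
April 2225: 30 − 24 = 6 days remain.
Then 10 full months totalling 304 days.
March 1–31, 2226: 31 days.
Residual: 341 days.
Total: 12393 days.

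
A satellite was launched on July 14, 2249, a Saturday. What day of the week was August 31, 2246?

Monday

Count forward from the earlier date (August 31, 2246) to the later (July 14, 2249):
August 31, 2246 → August 31, 2247: 365 days.
August 31, 2247 → August 31, 2248: 366 days (2248 is a leap year).
August 2248: 31 − 31 = 0 days remain.
Then 10 full months totalling 303 days.
July 1–14, 2249: 14 days.
Residual: 317 days.
Total: 1048 days.
1048 mod 7 = 5, so 5 days before Saturday is Monday.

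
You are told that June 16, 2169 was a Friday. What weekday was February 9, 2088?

Count forward from the earlier date (February 9, 2088) to the later (June 16, 2169):
Day-of-year of February 9, 2088: 40.
Day-of-year of June 16, 2169: 167.
2088 has 366 days, so 366 − 40 = 326 days remain in 2088.
Full years 2089–2168: 61 common + 19 leap = 61×365 + 19×366 = 29219 days.
Total: 326 + 29219 + 167 = 29712 days.
29712 mod 7 = 4, so 4 days before Friday is Monday.

Monday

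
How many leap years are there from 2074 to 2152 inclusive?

Years divisible by 4: 2076, 2080, …, 2152 — 20 in all.
Of these, 2100 is divisible by 100 but not 400, so not leap.
Leap years: 20 − 1 = 19.

19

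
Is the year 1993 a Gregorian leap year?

No

1993 is not a leap year.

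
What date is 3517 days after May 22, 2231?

January 6, 2241

Count 3517 days after May 22, 2231:
From May 22, 2231 to May 22, 2240: 9 years, of which 3 contain a Feb 29 — 6×365 + 3×366 = 3288 days.
May 2240: 31 − 22 = 9 days remain.
Then June (30), July (31), August (31), September (30), October (31), November (30), December (31): 30 + 31 + 31 + 30 + 31 + 30 + 31 = 214 days.
January 1–6, 2241: 6 days.
Residual: 229 days.
Total: 3517 days.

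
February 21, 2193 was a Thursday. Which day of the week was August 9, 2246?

Day-of-year of February 21, 2193: 52.
Day-of-year of August 9, 2246: 221.
2193 has 365 days, so 365 − 52 = 313 days remain in 2193.
Full years 2194–2245: 40 common + 12 leap = 40×365 + 12×366 = 18992 days.
Total: 313 + 18992 + 221 = 19526 days.
19526 mod 7 = 3, so 3 days after Thursday is Sunday.

Sunday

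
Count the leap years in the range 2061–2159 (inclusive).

23

Years divisible by 4: 2064, 2068, …, 2156 — 24 in all.
Of these, 2100 is divisible by 100 but not 400, so not leap.
Leap years: 24 − 1 = 23.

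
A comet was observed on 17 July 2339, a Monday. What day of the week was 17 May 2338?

Count forward from the earlier date (May 17, 2338) to the later (July 17, 2339):
Day-of-year of May 17, 2338: 137.
Day-of-year of July 17, 2339: 198.
2338 has 365 days, so 365 − 137 = 228 days remain in 2338.
Total: 228 + 198 = 426 days.
426 mod 7 = 6, so 6 days before Monday is Tuesday.

Tuesday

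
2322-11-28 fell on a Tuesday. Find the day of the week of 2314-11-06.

Friday

Count forward from the earlier date (November 6, 2314) to the later (November 28, 2322):
Day-of-year of November 6, 2314: 310.
Day-of-year of November 28, 2322: 332.
2314 has 365 days, so 365 − 310 = 55 days remain in 2314.
Full years 2315–2321: 5 common + 2 leap = 5×365 + 2×366 = 2557 days.
Total: 55 + 2557 + 332 = 2944 days.
2944 mod 7 = 4, so 4 days before Tuesday is Friday.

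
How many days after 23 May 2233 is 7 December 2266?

From May 23, 2233 to May 23, 2266: 33 years, of which 8 contain a Feb 29 — 25×365 + 8×366 = 12053 days.
May 2266: 31 − 23 = 8 days remain.
Then June (30), July (31), August (31), September (30), October (31), November (30): 30 + 31 + 31 + 30 + 31 + 30 = 183 days.
December 1–7, 2266: 7 days.
Residual: 198 days.
Total: 12251 days.

12251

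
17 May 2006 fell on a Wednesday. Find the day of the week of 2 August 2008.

Saturday

Day-of-year of May 17, 2006: 137.
Day-of-year of August 2, 2008: 215.
2006 has 365 days, so 365 − 137 = 228 days remain in 2006.
Full years: 2007: 365. Sum = 365.
Total: 228 + 365 + 215 = 808 days.
808 mod 7 = 3, so 3 days after Wednesday is Saturday.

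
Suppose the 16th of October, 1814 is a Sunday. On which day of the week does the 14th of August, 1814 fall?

Count forward from the earlier date (August 14, 1814) to the later (October 16, 1814):
August 1814: 31 − 14 = 17 days remain.
Then September (30): 30 days.
October 1–16, 1814: 16 days.
Total: 17 + 30 + 16 = 63 days.
63 is a multiple of 7, so the 14th of August, 1814 falls on the same weekday: Sunday.

Sunday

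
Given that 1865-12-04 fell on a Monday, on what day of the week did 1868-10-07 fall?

Day-of-year of December 4, 1865: 338.
Day-of-year of October 7, 1868: 281.
1865 has 365 days, so 365 − 338 = 27 days remain in 1865.
Full years: 1866: 365; 1867: 365. Sum = 730.
Total: 27 + 730 + 281 = 1038 days.
1038 mod 7 = 2, so 2 days after Monday is Wednesday.

Wednesday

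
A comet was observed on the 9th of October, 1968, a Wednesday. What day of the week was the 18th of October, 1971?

Monday

October 9, 1968 → October 9, 1969: 365 days.
October 9, 1969 → October 9, 1970: 365 days.
October 9, 1970 → October 9, 1971: 365 days.
Within October 1971: 18 − 9 = 9 days.
Total: 1104 days.
1104 mod 7 = 5, so 5 days after Wednesday is Monday.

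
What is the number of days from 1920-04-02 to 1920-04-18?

Within April 1920: 18 − 2 = 16 days.

16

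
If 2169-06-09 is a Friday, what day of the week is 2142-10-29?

Monday

Count forward from the earlier date (October 29, 2142) to the later (June 9, 2169):
Day-of-year of October 29, 2142: 302.
Day-of-year of June 9, 2169: 160.
2142 has 365 days, so 365 − 302 = 63 days remain in 2142.
Full years 2143–2168: 19 common + 7 leap = 19×365 + 7×366 = 9497 days.
Total: 63 + 9497 + 160 = 9720 days.
9720 mod 7 = 4, so 4 days before Friday is Monday.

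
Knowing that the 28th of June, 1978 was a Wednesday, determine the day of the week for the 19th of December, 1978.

June 1978: 30 − 28 = 2 days remain.
Then July (31), August (31), September (30), October (31), November (30): 31 + 31 + 30 + 31 + 30 = 153 days.
December 1–19, 1978: 19 days.
Total: 2 + 153 + 19 = 174 days.
174 mod 7 = 6, so 6 days after Wednesday is Tuesday.

Tuesday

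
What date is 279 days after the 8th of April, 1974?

the 12th of January, 1975

Count 279 days after April 8, 1974:
April 1974: 30 − 8 = 22 days remain.
Then May (31), June (30), July (31), August (31), September (30), October (31), November (30), December (31): 31 + 30 + 31 + 31 + 30 + 31 + 30 + 31 = 245 days.
January 1–12, 1975: 12 days.
Total: 22 + 245 + 12 = 279 days.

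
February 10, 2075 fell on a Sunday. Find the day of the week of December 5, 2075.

Thursday

February 2075: 28 − 10 = 18 days remain (2075 is not a leap year, so February has 28 days).
Then 9 full months totalling 275 days.
December 1–5, 2075: 5 days.
Total: 18 + 275 + 5 = 298 days.
298 mod 7 = 4, so 4 days after Sunday is Thursday.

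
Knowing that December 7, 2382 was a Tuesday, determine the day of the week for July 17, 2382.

Count forward from the earlier date (July 17, 2382) to the later (December 7, 2382):
July 2382: 31 − 17 = 14 days remain.
Then August (31), September (30), October (31), November (30): 31 + 30 + 31 + 30 = 122 days.
December 1–7, 2382: 7 days.
Total: 14 + 122 + 7 = 143 days.
143 mod 7 = 3, so 3 days before Tuesday is Saturday.

Saturday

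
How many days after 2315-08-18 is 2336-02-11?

From August 18, 2315 to August 18, 2335: 20 years, of which 5 contain a Feb 29 — 15×365 + 5×366 = 7305 days.
August 2335: 31 − 18 = 13 days remain.
Then September (30), October (31), November (30), December (31), January (31): 30 + 31 + 30 + 31 + 31 = 153 days.
February 1–11, 2336: 11 days (2336 is a leap year).
Residual: 177 days.
Total: 7482 days.

7482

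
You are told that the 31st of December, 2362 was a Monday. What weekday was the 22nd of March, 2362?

Thursday

Count forward from the earlier date (March 22, 2362) to the later (December 31, 2362):
March 2362: 31 − 22 = 9 days remain.
Then April (30), May (31), June (30), July (31), August (31), September (30), October (31), November (30): 30 + 31 + 30 + 31 + 31 + 30 + 31 + 30 = 244 days.
December 1–31, 2362: 31 days.
Total: 9 + 244 + 31 = 284 days.
284 mod 7 = 4, so 4 days before Monday is Thursday.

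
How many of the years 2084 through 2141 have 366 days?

Years divisible by 4: 2084, 2088, …, 2140 — 15 in all.
Of these, 2100 is divisible by 100 but not 400, so not leap.
Leap years: 15 − 1 = 14.

14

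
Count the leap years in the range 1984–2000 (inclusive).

5

Years divisible by 4 in [1984, 2000]: 1984, 1988, 1992, 1996, 2000.
2000 is divisible by 400, so still leap.
No century exceptions apply. Count: 5.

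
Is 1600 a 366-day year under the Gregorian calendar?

Yes

1600 is a leap year (divisible by 400).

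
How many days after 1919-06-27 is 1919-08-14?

June 1919: 30 − 27 = 3 days remain.
Then July (31): 31 days.
August 1–14, 1919: 14 days.
Total: 3 + 31 + 14 = 48 days.

48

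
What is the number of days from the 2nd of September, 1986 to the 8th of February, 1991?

Day-of-year of September 2, 1986: 245.
Day-of-year of February 8, 1991: 39.
1986 has 365 days, so 365 − 245 = 120 days remain in 1986.
Full years: 1987: 365; 1988: 366; 1989: 365; 1990: 365. Sum = 1461.
Total: 120 + 1461 + 39 = 1620 days.

1620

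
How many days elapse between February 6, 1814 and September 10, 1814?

216

February 1814: 28 − 6 = 22 days remain (1814 is not a leap year, so February has 28 days).
Then March (31), April (30), May (31), June (30), July (31), August (31): 31 + 30 + 31 + 30 + 31 + 31 = 184 days.
September 1–10, 1814: 10 days.
Total: 22 + 184 + 10 = 216 days.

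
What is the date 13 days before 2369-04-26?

2369-04-13

Count 13 days before April 26, 2369:
Within April 2369: 26 − 13 = 13 days.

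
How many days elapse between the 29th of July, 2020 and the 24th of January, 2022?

July 2020: 31 − 29 = 2 days remain.
Then 17 full months totalling 518 days.
January 1–24, 2022: 24 days.
Total: 2 + 518 + 24 = 544 days.

544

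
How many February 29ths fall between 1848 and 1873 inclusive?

Years divisible by 4 in [1848, 1873]: 1848, 1852, 1856, 1860, 1864, 1868, 1872.
No century exceptions apply. Count: 7.

7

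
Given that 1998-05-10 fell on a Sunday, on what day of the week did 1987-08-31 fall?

Count forward from the earlier date (August 31, 1987) to the later (May 10, 1998):
From August 31, 1987 to August 31, 1997: 10 years, of which 3 contain a Feb 29 — 7×365 + 3×366 = 3653 days.
August 1997: 31 − 31 = 0 days remain.
Then September (30), October (31), November (30), December (31), January (31), February 1998 (28), March (31), April (30): 30 + 31 + 30 + 31 + 31 + 28 + 31 + 30 = 242 days.
May 1–10, 1998: 10 days.
Residual: 252 days.
Total: 3905 days.
3905 mod 7 = 6, so 6 days before Sunday is Monday.

Monday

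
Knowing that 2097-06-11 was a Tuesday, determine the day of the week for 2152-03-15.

From June 11, 2097 to June 11, 2151: 54 years, of which 12 contain a Feb 29 — 42×365 + 12×366 = 19722 days.
(2100 is not a leap year (divisible by 100 but not 400).)
June 2151: 30 − 11 = 19 days remain.
Then July (31), August (31), September (30), October (31), November (30), December (31), January (31), February 2152 (29): 31 + 31 + 30 + 31 + 30 + 31 + 31 + 29 = 244 days.
March 1–15, 2152: 15 days.
Residual: 278 days.
Total: 20000 days.
20000 mod 7 = 1, so 1 day after Tuesday is Wednesday.

Wednesday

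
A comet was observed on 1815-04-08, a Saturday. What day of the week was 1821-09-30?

Sunday

April 8, 1815 → April 8, 1816: 366 days (1816 is a leap year).
April 8, 1816 → April 8, 1817: 365 days.
April 8, 1817 → April 8, 1818: 365 days.
April 8, 1818 → April 8, 1819: 365 days.
April 8, 1819 → April 8, 1820: 366 days (1820 is a leap year).
April 8, 1820 → April 8, 1821: 365 days.
April 1821: 30 − 8 = 22 days remain.
Then May (31), June (30), July (31), August (31): 31 + 30 + 31 + 31 = 123 days.
September 1–30, 1821: 30 days.
Residual: 175 days.
Total: 2367 days.
2367 mod 7 = 1, so 1 day after Saturday is Sunday.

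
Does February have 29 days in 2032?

2032 is a leap year.

Yes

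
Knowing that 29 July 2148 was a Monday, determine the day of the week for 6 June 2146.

Count forward from the earlier date (June 6, 2146) to the later (July 29, 2148):
Day-of-year of June 6, 2146: 157.
Day-of-year of July 29, 2148: 211.
2146 has 365 days, so 365 − 157 = 208 days remain in 2146.
Full years: 2147: 365. Sum = 365.
Total: 208 + 365 + 211 = 784 days.
784 is a multiple of 7, so 6 June 2146 falls on the same weekday: Monday.

Monday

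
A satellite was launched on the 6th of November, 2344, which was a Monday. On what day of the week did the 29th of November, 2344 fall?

Within November 2344: 29 − 6 = 23 days.
23 mod 7 = 2, so 2 days after Monday is Wednesday.

Wednesday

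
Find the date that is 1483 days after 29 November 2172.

21 December 2176

Count 1483 days after November 29, 2172:
November 29, 2172 → November 29, 2173: 365 days.
November 29, 2173 → November 29, 2174: 365 days.
November 29, 2174 → November 29, 2175: 365 days.
November 29, 2175 → November 29, 2176: 366 days (2176 is a leap year).
November 2176: 30 − 29 = 1 day remains.
December 1–21, 2176: 21 days.
Residual: 22 days.
Total: 1483 days.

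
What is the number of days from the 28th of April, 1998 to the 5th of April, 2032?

12396

Day-of-year of April 28, 1998: 118.
Day-of-year of April 5, 2032: 96.
1998 has 365 days, so 365 − 118 = 247 days remain in 1998.
Full years 1999–2031: 25 common + 8 leap = 25×365 + 8×366 = 12053 days.
Total: 247 + 12053 + 96 = 12396 days.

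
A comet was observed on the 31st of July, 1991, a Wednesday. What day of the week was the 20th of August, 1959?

Thursday

Count forward from the earlier date (August 20, 1959) to the later (July 31, 1991):
Day-of-year of August 20, 1959: 232.
Day-of-year of July 31, 1991: 212.
1959 has 365 days, so 365 − 232 = 133 days remain in 1959.
Full years 1960–1990: 23 common + 8 leap = 23×365 + 8×366 = 11323 days.
Total: 133 + 11323 + 212 = 11668 days.
11668 mod 7 = 6, so 6 days before Wednesday is Thursday.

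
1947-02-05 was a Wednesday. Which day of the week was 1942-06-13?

Saturday

Count forward from the earlier date (June 13, 1942) to the later (February 5, 1947):
June 13, 1942 → June 13, 1943: 365 days.
June 13, 1943 → June 13, 1944: 366 days (1944 is a leap year).
June 13, 1944 → June 13, 1945: 365 days.
June 13, 1945 → June 13, 1946: 365 days.
June 1946: 30 − 13 = 17 days remain.
Then July (31), August (31), September (30), October (31), November (30), December (31), January (31): 31 + 31 + 30 + 31 + 30 + 31 + 31 = 215 days.
February 1–5, 1947: 5 days (1947 is not a leap year).
Residual: 237 days.
Total: 1698 days.
1698 mod 7 = 4, so 4 days before Wednesday is Saturday.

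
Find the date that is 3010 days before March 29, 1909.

December 31, 1900

Count 3010 days before March 29, 1909:
From December 31, 1900 to December 31, 1908: 8 years, of which 2 contain a Feb 29 — 6×365 + 2×366 = 2922 days.
December 1908: 31 − 31 = 0 days remain.
Then January (31), February 1909 (28): 31 + 28 = 59 days.
March 1–29, 1909: 29 days.
Residual: 88 days.
Total: 3010 days.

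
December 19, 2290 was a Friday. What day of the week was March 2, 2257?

Count forward from the earlier date (March 2, 2257) to the later (December 19, 2290):
Day-of-year of March 2, 2257: 61.
Day-of-year of December 19, 2290: 353.
2257 has 365 days, so 365 − 61 = 304 days remain in 2257.
Full years 2258–2289: 24 common + 8 leap = 24×365 + 8×366 = 11688 days.
Total: 304 + 11688 + 353 = 12345 days.
12345 mod 7 = 4, so 4 days before Friday is Monday.

Monday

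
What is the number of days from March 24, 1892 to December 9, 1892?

March 1892: 31 − 24 = 7 days remain.
Then April (30), May (31), June (30), July (31), August (31), September (30), October (31), November (30): 30 + 31 + 30 + 31 + 31 + 30 + 31 + 30 = 244 days.
December 1–9, 1892: 9 days.
Total: 7 + 244 + 9 = 260 days.

260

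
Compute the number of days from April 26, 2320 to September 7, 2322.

April 26, 2320 → April 26, 2321: 365 days.
April 26, 2321 → April 26, 2322: 365 days.
April 2322: 30 − 26 = 4 days remain.
Then May (31), June (30), July (31), August (31): 31 + 30 + 31 + 31 = 123 days.
September 1–7, 2322: 7 days.
Residual: 134 days.
Total: 864 days.

864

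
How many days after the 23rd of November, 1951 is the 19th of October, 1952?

November 1951: 30 − 23 = 7 days remain.
Then 10 full months totalling 305 days.
October 1–19, 1952: 19 days.
Total: 7 + 305 + 19 = 331 days.

331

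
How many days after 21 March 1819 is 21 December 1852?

12329

Day-of-year of March 21, 1819: 80.
Day-of-year of December 21, 1852: 356.
1819 has 365 days, so 365 − 80 = 285 days remain in 1819.
Full years 1820–1851: 24 common + 8 leap = 24×365 + 8×366 = 11688 days.
Total: 285 + 11688 + 356 = 12329 days.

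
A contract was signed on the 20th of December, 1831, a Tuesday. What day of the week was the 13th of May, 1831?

Friday

Count forward from the earlier date (May 13, 1831) to the later (December 20, 1831):
May 1831: 31 − 13 = 18 days remain.
Then June (30), July (31), August (31), September (30), October (31), November (30): 30 + 31 + 31 + 30 + 31 + 30 = 183 days.
December 1–20, 1831: 20 days.
Total: 18 + 183 + 20 = 221 days.
221 mod 7 = 4, so 4 days before Tuesday is Friday.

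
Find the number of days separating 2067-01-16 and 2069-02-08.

January 2067: 31 − 16 = 15 days remain.
Then 24 full months totalling 731 days.
February 1–8, 2069: 8 days (2069 is not a leap year).
Total: 15 + 731 + 8 = 754 days.

754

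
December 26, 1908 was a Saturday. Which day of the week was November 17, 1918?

Sunday

Day-of-year of December 26, 1908: 361.
Day-of-year of November 17, 1918: 321.
1908 has 366 days, so 366 − 361 = 5 days remain in 1908.
Full years 1909–1917: 7 common + 2 leap = 7×365 + 2×366 = 3287 days.
Total: 5 + 3287 + 321 = 3613 days.
3613 mod 7 = 1, so 1 day after Saturday is Sunday.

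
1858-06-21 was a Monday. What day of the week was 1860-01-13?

June 1858: 30 − 21 = 9 days remain.
Then 18 full months totalling 549 days.
January 1–13, 1860: 13 days.
Total: 9 + 549 + 13 = 571 days.
571 mod 7 = 4, so 4 days after Monday is Friday.

Friday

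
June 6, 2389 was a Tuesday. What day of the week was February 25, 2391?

June 6, 2389 → June 6, 2390: 365 days.
June 2390: 30 − 6 = 24 days remain.
Then July (31), August (31), September (30), October (31), November (30), December (31), January (31): 31 + 31 + 30 + 31 + 30 + 31 + 31 = 215 days.
February 1–25, 2391: 25 days (2391 is not a leap year).
Residual: 264 days.
Total: 629 days.
629 mod 7 = 6, so 6 days after Tuesday is Monday.

Monday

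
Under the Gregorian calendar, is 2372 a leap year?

2372 is a leap year.

Yes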